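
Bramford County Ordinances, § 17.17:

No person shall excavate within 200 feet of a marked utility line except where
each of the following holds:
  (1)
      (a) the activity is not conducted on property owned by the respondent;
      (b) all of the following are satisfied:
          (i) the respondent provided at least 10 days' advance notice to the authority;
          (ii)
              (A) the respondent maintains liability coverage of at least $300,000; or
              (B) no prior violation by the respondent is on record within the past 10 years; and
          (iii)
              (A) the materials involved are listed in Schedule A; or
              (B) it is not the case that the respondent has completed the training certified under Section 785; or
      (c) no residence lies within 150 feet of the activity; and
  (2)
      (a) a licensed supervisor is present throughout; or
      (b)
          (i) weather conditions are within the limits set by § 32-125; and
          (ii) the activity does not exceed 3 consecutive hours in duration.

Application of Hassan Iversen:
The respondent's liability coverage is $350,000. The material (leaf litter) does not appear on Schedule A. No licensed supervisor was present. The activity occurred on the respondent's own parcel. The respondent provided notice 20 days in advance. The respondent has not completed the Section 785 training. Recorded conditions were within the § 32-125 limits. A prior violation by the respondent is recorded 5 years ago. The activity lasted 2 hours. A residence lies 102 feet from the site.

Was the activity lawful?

(a) not (own property) — not satisfied.
(i) ≥10 days' notice — holds.
(A) coverage ≥ $300,000 — satisfied.
(B) no prior violation — fails.
(ii): T OR F → true.
(A) Schedule A material — fails.
(B) not (training certified) — holds.
(iii): F OR T → true.
(b) = T AND T AND T = true.
(c) no residence in 150 ft — not satisfied.
(1) = F OR T OR F = true.
(a) supervisor present — not met.
(i) weather ok — satisfied.
(ii) ≤ 3 hrs duration — holds.
So (b) is satisfied (T AND T).
So (2) is satisfied (F OR T).
Overall = T AND T = true.

Yes — lawful.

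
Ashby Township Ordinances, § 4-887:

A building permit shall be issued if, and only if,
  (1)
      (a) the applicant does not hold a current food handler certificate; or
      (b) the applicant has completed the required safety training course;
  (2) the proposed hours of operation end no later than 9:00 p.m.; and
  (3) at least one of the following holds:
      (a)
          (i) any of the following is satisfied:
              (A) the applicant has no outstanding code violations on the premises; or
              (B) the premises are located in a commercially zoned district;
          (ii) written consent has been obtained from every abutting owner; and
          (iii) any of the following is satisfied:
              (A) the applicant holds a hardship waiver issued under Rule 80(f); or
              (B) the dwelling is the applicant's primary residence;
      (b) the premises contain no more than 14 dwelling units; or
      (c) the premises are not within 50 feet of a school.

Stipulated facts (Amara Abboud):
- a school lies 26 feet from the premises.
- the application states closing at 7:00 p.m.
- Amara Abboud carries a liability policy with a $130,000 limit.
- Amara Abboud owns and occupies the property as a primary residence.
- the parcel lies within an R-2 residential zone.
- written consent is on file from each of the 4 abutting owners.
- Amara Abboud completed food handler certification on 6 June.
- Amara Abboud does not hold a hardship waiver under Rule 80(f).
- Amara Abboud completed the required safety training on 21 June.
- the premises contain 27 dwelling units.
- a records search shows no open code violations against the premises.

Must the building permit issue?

(a) not (food handler cert.) — not met.
(b) safety training — holds.
(1): F OR T → true.
(2) closes by 9 p.m. — holds.
(A) no code violations — holds.
(B) commercially zoned — not met.
So (i) is satisfied (T OR F).
(ii) all abutters consent — holds.
(A) hardship waiver — not satisfied.
(B) primary residence — met.
(iii): F OR T → true.
So (a) is satisfied (T AND T AND T).
(b) ≤ 14 units — not satisfied.
(c) ≥50 ft from school — not met.
(3) = T OR F OR F = true.
Overall = T AND T AND T = true.

Yes — granted.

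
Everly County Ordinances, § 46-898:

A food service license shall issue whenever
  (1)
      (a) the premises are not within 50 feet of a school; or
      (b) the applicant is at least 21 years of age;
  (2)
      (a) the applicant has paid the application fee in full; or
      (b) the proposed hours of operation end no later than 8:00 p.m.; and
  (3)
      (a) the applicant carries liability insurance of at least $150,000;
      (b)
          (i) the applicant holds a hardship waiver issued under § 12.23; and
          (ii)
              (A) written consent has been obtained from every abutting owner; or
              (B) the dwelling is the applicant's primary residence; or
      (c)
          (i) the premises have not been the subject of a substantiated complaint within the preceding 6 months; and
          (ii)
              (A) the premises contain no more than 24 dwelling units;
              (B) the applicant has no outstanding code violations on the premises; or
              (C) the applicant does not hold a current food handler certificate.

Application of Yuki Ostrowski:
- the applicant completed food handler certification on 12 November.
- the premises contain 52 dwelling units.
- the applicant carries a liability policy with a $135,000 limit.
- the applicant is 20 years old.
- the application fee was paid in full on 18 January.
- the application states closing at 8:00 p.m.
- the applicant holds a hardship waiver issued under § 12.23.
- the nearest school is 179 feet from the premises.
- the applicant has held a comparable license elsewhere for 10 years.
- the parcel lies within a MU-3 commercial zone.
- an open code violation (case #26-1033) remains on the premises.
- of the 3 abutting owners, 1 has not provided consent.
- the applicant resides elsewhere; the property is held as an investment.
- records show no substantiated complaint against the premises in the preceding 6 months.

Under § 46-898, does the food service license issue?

(a) ≥50 ft from school — holds.
(b) age ≥ 21 — not satisfied.
(1): T OR F → true.
(a) fee paid — holds.
(b) closes by 8 p.m. — met.
(2): T OR T → true.
(a) insurance ≥ $150,000 — not met.
(i) hardship waiver — holds.
(A) all abutters consent — fails.
(B) primary residence — not met.
So (ii) is not satisfied (F OR F).
(b) = T AND F = false.
(i) no complaint in 6 mo. — holds.
(A) ≤ 24 units — fails.
(B) no code violations — not satisfied.
(C) not (food handler cert.) — fails.
So (ii) is not satisfied (F OR F OR F).
(c) = T AND F = false.
So (3) is not satisfied (F OR F OR F).
So Overall is not satisfied (T AND T AND F).

No — denied.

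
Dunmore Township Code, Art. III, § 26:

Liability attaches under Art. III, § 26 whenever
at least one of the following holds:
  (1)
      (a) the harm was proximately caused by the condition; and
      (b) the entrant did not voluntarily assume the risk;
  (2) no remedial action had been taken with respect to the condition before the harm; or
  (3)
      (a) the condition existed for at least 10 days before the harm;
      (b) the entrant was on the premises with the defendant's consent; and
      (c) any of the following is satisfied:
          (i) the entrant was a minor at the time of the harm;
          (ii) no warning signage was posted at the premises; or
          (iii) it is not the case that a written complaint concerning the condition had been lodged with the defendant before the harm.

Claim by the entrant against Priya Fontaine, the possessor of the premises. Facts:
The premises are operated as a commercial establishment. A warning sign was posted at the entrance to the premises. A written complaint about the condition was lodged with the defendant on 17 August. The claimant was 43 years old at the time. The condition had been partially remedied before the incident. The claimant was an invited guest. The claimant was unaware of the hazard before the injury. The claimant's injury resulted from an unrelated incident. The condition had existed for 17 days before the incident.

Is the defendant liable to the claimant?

No — not liable.

(a) proximate cause — not met.
(b) no assumed risk — met.
(1): F AND T → false.
(2) no remedial action — fails.
(a) condition ≥10 days old — satisfied.
(b) consent to enter — met.
(i) entrant a minor — fails.
(ii) no signage posted — not satisfied.
(iii) not (complaint lodged) — not met.
(c) = F OR F OR F = false.
(3) = T AND T AND F = false.
Overall = F OR F OR F = false.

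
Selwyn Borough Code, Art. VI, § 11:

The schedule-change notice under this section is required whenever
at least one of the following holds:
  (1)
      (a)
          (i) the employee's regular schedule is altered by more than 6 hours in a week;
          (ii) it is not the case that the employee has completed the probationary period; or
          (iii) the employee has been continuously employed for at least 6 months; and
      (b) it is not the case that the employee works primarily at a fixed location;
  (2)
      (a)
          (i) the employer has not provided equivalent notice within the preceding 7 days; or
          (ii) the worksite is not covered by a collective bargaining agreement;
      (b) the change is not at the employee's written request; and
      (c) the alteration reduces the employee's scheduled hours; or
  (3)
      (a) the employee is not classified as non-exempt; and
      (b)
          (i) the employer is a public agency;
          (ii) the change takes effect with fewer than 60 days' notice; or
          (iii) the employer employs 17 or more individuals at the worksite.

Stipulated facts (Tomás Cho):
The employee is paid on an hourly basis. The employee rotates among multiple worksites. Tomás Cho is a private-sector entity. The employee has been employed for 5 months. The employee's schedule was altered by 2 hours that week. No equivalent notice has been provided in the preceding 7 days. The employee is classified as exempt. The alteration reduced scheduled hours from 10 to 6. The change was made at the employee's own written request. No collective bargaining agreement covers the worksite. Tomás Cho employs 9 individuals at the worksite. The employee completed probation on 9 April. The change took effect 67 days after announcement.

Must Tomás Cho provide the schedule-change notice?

(i) schedule shift > 6h — not met.
(ii) not (past probation) — fails.
(iii) tenure ≥ 6 mo. — not satisfied.
So (a) is not satisfied (F OR F OR F).
(b) not (fixed location) — satisfied.
(1): F AND T → false.
(i) no recent notice — satisfied.
(ii) no CBA — holds.
(a) = T OR T = true.
(b) not employee-requested — not met.
(c) hours reduced — met.
(2): T AND F AND T → false.
(a) not (non-exempt) — satisfied.
(i) public agency — not satisfied.
(ii) < 60 days' notice — fails.
(iii) ≥ 17 at site — not satisfied.
(b): F OR F OR F → false.
So (3) is not satisfied (T AND F).
Overall = F OR F OR F = false.

No — not required.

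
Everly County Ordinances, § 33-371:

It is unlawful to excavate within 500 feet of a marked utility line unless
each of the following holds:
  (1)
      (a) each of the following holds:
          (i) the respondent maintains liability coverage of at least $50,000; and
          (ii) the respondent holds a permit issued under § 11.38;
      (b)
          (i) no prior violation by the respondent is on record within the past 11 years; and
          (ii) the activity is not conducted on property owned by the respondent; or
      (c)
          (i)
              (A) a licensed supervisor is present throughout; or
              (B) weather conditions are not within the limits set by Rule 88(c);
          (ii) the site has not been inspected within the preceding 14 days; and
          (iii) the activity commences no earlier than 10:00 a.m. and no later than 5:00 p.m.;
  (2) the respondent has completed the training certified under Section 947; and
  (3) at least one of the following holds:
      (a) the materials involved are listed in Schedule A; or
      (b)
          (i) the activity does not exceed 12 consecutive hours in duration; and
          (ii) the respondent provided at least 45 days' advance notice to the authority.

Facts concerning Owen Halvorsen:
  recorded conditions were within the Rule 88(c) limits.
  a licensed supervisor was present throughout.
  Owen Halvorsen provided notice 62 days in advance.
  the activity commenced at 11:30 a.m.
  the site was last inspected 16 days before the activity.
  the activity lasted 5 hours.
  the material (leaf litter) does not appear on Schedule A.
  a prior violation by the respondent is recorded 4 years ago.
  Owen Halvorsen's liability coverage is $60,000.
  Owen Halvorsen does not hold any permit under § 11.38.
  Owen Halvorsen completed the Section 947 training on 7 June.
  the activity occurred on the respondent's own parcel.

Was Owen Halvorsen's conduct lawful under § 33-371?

(i) coverage ≥ $50,000 — holds.
(ii) holds permit — not satisfied.
(a): T AND F → false.
(i) no prior violation — not satisfied.
(ii) not (own property) — not met.
(b) = F AND F = false.
(A) supervisor present — holds.
(B) not (weather ok) — not satisfied.
So (i) is satisfied (T OR F).
(ii) not (site inspected) — satisfied.
(iii) start within hours — met.
(c) = T AND T AND T = true.
(1): F OR F OR T → true.
(2) training certified — satisfied.
(a) Schedule A material — not met.
(i) ≤ 12 hrs duration — satisfied.
(ii) ≥45 days' notice — holds.
(b): T AND T → true.
(3): F OR T → true.
So Overall is satisfied (T AND T AND T).

Yes — lawful.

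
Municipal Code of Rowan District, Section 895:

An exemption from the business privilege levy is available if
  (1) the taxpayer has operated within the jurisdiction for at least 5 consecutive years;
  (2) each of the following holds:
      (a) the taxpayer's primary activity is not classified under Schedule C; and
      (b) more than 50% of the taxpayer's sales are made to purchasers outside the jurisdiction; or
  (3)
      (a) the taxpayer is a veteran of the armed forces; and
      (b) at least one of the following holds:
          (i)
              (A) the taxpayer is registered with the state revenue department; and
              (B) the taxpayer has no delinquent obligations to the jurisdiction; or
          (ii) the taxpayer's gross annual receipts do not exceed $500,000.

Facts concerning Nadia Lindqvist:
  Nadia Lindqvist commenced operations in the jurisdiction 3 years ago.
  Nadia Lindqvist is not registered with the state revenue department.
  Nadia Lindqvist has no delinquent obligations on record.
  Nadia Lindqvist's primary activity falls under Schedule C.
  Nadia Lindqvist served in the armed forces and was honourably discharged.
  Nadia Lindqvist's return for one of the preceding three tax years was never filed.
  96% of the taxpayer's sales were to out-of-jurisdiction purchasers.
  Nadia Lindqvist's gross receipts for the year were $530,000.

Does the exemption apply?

No — not exempt.

(1) ≥ 5 yrs in jurisdiction — not satisfied.
(a) not (Schedule C activity) — not met.
(b) >50% out-of-jur. sales — met.
So (2) is not satisfied (F AND T).
(a) veteran — satisfied.
(A) state-registered — not met.
(B) no delinquency — satisfied.
(i) = F AND T = false.
(ii) receipts ≤ $500,000 — fails.
So (b) is not satisfied (F OR F).
(3) = T AND F = false.
So Overall is not satisfied (F OR F OR F).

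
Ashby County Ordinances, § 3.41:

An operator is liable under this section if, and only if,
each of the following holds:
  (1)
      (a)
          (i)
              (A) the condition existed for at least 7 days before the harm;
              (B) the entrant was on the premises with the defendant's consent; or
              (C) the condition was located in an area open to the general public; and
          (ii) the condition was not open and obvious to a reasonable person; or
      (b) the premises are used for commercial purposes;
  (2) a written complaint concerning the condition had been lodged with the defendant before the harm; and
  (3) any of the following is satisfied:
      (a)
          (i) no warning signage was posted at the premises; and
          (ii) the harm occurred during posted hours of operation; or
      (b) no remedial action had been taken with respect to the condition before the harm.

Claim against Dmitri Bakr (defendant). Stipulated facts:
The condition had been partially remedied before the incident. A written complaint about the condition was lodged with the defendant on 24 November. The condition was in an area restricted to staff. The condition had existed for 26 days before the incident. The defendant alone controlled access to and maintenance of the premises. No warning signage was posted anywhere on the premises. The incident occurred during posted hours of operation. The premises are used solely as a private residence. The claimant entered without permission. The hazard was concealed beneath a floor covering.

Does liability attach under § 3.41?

(A) condition ≥7 days old — holds.
(B) consent to enter — not satisfied.
(C) public area — not satisfied.
(i) = T OR F OR F = true.
(ii) not open/obvious — satisfied.
So (a) is satisfied (T AND T).
(b) commercial use — not satisfied.
(1) = T OR F = true.
(2) complaint lodged — met.
(i) no signage posted — holds.
(ii) during posted hours — satisfied.
(a): T AND T → true.
(b) no remedial action — not satisfied.
(3): T OR F → true.
So Overall is satisfied (T AND T AND T).

Yes — liable.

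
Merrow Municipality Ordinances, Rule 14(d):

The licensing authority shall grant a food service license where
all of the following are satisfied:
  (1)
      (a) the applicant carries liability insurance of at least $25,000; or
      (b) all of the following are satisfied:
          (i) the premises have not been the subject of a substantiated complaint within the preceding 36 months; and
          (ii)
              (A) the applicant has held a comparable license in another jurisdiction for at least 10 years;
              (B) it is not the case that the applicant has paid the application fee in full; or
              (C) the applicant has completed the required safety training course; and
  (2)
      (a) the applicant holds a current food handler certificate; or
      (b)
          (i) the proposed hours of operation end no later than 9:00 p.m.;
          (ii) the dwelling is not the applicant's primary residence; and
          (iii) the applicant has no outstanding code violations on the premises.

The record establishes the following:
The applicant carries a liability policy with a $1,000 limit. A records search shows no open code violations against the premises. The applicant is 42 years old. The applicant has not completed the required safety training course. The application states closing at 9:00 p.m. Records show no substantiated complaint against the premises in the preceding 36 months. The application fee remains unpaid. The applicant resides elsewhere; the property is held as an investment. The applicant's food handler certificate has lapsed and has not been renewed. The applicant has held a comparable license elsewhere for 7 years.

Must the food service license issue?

(a) insurance ≥ $25,000 — fails.
(i) no complaint in 36 mo. — holds.
(A) prior license ≥ 10 yr — not met.
(B) not (fee paid) — holds.
(C) safety training — not met.
So (ii) is satisfied (F OR T OR F).
(b) = T AND T = true.
So (1) is satisfied (F OR T).
(a) food handler cert. — not satisfied.
(i) closes by 9 p.m. — met.
(ii) not (primary residence) — holds.
(iii) no code violations — met.
(b) = T AND T AND T = true.
(2): F OR T → true.
Overall = T AND T = true.

Yes — granted.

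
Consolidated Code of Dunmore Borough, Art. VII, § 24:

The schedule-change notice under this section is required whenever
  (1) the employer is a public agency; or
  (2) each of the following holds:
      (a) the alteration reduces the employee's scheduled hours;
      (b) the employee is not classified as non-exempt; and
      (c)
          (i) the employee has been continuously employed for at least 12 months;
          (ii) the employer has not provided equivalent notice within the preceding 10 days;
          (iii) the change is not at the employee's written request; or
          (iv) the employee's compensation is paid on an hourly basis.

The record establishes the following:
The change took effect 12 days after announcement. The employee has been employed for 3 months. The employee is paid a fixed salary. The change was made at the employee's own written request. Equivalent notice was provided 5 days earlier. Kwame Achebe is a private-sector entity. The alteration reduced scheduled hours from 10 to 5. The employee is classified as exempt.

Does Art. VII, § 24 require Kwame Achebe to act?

No — not required.

(1) public agency — not satisfied.
(a) hours reduced — satisfied.
(b) not (non-exempt) — met.
(i) tenure ≥ 12 mo. — not met.
(ii) no recent notice — not satisfied.
(iii) not employee-requested — not satisfied.
(iv) hourly-paid — fails.
(c): F OR F OR F OR F → false.
So (2) is not satisfied (T AND T AND F).
So Overall is not satisfied (F OR F).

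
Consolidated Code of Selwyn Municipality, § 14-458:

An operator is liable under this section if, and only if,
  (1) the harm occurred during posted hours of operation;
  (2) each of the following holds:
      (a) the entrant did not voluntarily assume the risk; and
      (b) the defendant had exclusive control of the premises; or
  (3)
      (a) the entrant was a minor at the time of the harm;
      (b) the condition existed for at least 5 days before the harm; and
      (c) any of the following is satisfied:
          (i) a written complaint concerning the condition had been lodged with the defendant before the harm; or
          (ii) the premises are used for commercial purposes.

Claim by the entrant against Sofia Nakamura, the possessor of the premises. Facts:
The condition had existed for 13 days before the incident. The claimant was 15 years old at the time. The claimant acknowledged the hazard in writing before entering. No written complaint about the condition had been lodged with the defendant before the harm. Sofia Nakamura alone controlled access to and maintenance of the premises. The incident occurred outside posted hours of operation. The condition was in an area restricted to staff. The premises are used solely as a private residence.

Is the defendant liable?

(1) during posted hours — fails.
(a) no assumed risk — not satisfied.
(b) exclusive control — satisfied.
(2) = F AND T = false.
(a) entrant a minor — met.
(b) condition ≥5 days old — holds.
(i) complaint lodged — fails.
(ii) commercial use — not met.
(c): F OR F → false.
(3) = T AND T AND F = false.
Overall = F OR F OR F = false.

No — not liable.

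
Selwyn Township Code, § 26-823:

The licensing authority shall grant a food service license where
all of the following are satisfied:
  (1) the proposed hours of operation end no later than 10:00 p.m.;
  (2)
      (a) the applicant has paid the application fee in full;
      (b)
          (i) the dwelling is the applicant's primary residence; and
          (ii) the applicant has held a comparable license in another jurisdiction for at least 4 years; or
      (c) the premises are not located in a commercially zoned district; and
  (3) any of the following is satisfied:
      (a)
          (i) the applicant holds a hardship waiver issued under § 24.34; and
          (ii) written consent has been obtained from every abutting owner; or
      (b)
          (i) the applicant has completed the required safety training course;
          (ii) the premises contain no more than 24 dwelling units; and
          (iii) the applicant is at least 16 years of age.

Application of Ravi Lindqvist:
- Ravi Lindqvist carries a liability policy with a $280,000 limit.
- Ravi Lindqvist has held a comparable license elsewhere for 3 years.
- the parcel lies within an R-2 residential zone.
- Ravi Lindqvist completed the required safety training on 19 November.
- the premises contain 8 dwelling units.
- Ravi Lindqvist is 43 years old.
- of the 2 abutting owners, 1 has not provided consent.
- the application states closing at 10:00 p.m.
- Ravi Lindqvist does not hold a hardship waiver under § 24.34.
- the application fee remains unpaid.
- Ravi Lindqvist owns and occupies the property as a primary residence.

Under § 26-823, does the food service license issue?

Yes — granted.

(1) closes by 10 p.m. — met.
(a) fee paid — not met.
(i) primary residence — satisfied.
(ii) prior license ≥ 4 yr — fails.
(b): T AND F → false.
(c) not (commercially zoned) — holds.
(2) = F OR F OR T = true.
(i) hardship waiver — fails.
(ii) all abutters consent — not met.
So (a) is not satisfied (F AND F).
(i) safety training — met.
(ii) ≤ 24 units — holds.
(iii) age ≥ 16 — satisfied.
So (b) is satisfied (T AND T AND T).
(3) = F OR T = true.
So Overall is satisfied (T AND T AND T).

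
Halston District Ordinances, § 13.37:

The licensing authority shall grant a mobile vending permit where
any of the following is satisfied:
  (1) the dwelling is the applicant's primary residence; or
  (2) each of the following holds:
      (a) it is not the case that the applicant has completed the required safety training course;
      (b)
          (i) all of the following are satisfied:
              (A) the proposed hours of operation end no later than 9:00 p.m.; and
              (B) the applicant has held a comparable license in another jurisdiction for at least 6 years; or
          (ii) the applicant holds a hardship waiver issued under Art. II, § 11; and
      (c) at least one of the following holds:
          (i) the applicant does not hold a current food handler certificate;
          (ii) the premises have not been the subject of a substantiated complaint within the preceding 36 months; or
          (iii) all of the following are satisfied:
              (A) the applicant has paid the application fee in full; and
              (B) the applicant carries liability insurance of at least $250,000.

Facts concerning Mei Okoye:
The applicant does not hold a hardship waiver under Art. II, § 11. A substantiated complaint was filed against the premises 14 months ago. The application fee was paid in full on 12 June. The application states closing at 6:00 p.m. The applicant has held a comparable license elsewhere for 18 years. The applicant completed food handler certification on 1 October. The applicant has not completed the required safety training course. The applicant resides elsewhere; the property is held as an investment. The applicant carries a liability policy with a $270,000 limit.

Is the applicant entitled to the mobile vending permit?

Yes — granted.

(1) primary residence — not met.
(a) not (safety training) — met.
(A) closes by 9 p.m. — holds.
(B) prior license ≥ 6 yr — satisfied.
So (i) is satisfied (T AND T).
(ii) hardship waiver — not met.
So (b) is satisfied (T OR F).
(i) not (food handler cert.) — not met.
(ii) no complaint in 36 mo. — not satisfied.
(A) fee paid — holds.
(B) insurance ≥ $250,000 — satisfied.
(iii): T AND T → true.
So (c) is satisfied (F OR F OR T).
(2): T AND T AND T → true.
Overall: F OR T → true.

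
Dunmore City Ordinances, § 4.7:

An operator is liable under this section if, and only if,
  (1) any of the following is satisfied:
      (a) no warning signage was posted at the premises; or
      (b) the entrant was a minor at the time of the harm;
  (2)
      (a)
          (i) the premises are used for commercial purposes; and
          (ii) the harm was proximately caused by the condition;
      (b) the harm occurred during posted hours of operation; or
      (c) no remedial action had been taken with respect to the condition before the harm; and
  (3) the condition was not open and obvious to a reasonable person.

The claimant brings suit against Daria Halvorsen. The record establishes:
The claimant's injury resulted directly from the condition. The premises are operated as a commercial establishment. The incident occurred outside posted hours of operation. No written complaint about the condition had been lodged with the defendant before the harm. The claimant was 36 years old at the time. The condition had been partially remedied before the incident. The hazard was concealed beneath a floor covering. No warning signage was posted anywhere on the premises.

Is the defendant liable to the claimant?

(a) no signage posted — met.
(b) entrant a minor — not met.
So (1) is satisfied (T OR F).
(i) commercial use — met.
(ii) proximate cause — satisfied.
(a): T AND T → true.
(b) during posted hours — not satisfied.
(c) no remedial action — fails.
(2) = T OR F OR F = true.
(3) not open/obvious — satisfied.
Overall = T AND T AND T = true.

Yes — liable.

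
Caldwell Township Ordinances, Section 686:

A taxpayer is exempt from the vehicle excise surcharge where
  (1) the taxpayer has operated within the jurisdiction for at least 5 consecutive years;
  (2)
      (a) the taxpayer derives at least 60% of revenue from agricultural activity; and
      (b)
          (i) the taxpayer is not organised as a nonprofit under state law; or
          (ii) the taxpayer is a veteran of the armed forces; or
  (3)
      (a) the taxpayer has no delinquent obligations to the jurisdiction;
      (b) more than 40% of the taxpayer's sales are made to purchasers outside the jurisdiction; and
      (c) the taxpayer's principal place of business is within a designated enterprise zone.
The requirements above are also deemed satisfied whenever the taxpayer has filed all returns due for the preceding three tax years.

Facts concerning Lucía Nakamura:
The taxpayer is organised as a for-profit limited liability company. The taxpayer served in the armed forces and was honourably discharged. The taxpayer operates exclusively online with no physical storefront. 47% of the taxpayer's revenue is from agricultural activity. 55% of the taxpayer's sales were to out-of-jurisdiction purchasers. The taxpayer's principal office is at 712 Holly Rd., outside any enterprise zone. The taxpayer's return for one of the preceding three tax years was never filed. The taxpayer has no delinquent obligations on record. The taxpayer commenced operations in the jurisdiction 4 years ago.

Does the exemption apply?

(1) ≥ 5 yrs in jurisdiction — not satisfied.
(a) ≥60% agricultural — fails.
(i) not (nonprofit) — holds.
(ii) veteran — holds.
So (b) is satisfied (T OR T).
So (2) is not satisfied (F AND T).
(a) no delinquency — holds.
(b) >40% out-of-jur. sales — met.
(c) in enterprise zone — not met.
(3) = T AND T AND F = false.
Overall = F OR F OR F = false.
Exception (returns current) — not satisfied.
Result: main false OR exception false → false.

No — not exempt.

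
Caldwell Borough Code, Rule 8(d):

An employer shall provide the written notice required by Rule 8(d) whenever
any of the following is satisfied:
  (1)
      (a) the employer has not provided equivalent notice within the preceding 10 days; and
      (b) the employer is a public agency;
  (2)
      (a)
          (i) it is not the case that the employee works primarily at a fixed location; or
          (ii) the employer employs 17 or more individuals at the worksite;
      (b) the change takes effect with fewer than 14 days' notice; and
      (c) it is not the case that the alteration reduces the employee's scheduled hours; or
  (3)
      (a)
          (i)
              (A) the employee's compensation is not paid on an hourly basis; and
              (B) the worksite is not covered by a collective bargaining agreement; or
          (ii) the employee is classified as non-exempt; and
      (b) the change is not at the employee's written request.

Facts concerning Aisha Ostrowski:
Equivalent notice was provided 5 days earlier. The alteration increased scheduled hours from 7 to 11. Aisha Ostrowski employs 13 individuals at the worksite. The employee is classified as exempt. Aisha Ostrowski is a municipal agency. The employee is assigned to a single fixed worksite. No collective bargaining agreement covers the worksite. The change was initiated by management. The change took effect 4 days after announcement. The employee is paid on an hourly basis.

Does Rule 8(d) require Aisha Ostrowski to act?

(a) no recent notice — fails.
(b) public agency — satisfied.
(1) = F AND T = false.
(i) not (fixed location) — not satisfied.
(ii) ≥ 17 at site — not satisfied.
(a): F OR F → false.
(b) < 14 days' notice — met.
(c) not (hours reduced) — satisfied.
So (2) is not satisfied (F AND T AND T).
(A) not (hourly-paid) — not met.
(B) no CBA — met.
So (i) is not satisfied (F AND T).
(ii) non-exempt — not met.
So (a) is not satisfied (F OR F).
(b) not employee-requested — met.
(3): F AND T → false.
Overall: F OR F OR F → false.

No — not required.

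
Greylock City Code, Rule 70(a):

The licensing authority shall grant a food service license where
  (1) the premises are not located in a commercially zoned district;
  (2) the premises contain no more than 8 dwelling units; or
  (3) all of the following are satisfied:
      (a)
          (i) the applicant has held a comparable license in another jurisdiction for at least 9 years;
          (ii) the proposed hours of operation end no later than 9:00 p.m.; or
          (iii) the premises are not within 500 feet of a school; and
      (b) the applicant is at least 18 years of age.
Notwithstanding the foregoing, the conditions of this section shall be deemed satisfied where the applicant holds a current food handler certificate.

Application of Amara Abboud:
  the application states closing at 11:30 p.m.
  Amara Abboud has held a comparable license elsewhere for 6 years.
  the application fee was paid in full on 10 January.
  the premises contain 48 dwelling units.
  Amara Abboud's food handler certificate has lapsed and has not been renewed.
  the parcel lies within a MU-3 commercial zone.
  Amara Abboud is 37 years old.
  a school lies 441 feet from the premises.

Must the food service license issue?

No — denied.

(1) not (commercially zoned) — not met.
(2) ≤ 8 units — fails.
(i) prior license ≥ 9 yr — fails.
(ii) closes by 9 p.m. — fails.
(iii) ≥500 ft from school — not met.
So (a) is not satisfied (F OR F OR F).
(b) age ≥ 18 — satisfied.
(3): F AND T → false.
Overall: F OR F OR F → false.
Exception (food handler cert.) — not satisfied.
Result: main false OR exception false → false.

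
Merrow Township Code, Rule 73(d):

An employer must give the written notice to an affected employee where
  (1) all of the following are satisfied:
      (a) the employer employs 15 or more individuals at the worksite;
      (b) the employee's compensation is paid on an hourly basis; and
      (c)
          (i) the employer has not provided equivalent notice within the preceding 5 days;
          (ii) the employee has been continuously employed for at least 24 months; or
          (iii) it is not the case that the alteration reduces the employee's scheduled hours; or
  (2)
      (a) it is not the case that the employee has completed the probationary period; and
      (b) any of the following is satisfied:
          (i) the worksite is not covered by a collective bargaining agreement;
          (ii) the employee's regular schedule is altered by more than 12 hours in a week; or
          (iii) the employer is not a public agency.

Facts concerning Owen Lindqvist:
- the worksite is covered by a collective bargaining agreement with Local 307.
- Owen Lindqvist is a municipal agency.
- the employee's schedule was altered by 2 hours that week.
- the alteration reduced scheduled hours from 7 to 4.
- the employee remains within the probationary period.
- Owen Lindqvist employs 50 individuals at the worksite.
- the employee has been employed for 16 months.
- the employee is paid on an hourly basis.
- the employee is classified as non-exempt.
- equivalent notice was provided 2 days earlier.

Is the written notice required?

No — not required.

(a) ≥ 15 at site — satisfied.
(b) hourly-paid — met.
(i) no recent notice — fails.
(ii) tenure ≥ 24 mo. — fails.
(iii) not (hours reduced) — not satisfied.
So (c) is not satisfied (F OR F OR F).
(1): T AND T AND F → false.
(a) not (past probation) — satisfied.
(i) no CBA — not satisfied.
(ii) schedule shift > 12h — not satisfied.
(iii) not (public agency) — fails.
So (b) is not satisfied (F OR F OR F).
(2) = T AND F = false.
So Overall is not satisfied (F OR F).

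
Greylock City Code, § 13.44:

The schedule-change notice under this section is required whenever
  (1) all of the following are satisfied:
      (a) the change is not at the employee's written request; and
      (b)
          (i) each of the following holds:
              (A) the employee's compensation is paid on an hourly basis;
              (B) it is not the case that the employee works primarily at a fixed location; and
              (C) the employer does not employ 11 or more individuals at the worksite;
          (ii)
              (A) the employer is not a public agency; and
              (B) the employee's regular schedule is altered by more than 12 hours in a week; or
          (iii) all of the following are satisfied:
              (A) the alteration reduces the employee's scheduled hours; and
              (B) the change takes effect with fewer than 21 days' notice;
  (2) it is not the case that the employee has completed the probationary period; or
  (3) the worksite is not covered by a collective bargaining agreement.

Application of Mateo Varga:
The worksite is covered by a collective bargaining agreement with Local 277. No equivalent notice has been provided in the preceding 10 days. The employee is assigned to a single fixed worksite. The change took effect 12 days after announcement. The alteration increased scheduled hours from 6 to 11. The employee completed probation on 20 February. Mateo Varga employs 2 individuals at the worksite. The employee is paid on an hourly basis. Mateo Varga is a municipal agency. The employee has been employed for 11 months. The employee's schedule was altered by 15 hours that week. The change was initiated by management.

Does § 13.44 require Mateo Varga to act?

No — not required.

(a) not employee-requested — met.
(A) hourly-paid — satisfied.
(B) not (fixed location) — not satisfied.
(C) not (≥ 11 at site) — holds.
(i): T AND F AND T → false.
(A) not (public agency) — not met.
(B) schedule shift > 12h — satisfied.
So (ii) is not satisfied (F AND T).
(A) hours reduced — not satisfied.
(B) < 21 days' notice — holds.
(iii): F AND T → false.
(b): F OR F OR F → false.
So (1) is not satisfied (T AND F).
(2) not (past probation) — fails.
(3) no CBA — fails.
Overall = F OR F OR F = false.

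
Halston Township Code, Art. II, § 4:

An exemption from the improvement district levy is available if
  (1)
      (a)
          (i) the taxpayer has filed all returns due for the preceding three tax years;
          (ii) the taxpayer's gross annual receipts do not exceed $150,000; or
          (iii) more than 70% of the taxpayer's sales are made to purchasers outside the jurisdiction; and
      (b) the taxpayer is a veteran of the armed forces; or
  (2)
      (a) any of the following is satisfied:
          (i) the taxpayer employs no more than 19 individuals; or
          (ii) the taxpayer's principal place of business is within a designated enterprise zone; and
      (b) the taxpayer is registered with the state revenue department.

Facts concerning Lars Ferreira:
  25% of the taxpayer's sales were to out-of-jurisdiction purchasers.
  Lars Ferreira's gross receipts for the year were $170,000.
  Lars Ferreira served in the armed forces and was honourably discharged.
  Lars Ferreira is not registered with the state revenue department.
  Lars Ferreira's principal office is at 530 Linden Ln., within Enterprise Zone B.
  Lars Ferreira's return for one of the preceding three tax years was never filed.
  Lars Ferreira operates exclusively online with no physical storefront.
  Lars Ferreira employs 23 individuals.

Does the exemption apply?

No — not exempt.

(i) returns current — not satisfied.
(ii) receipts ≤ $150,000 — fails.
(iii) >70% out-of-jur. sales — fails.
So (a) is not satisfied (F OR F OR F).
(b) veteran — holds.
(1) = F AND T = false.
(i) ≤ 19 employees — not satisfied.
(ii) in enterprise zone — holds.
So (a) is satisfied (F OR T).
(b) state-registered — not met.
So (2) is not satisfied (T AND F).
So Overall is not satisfied (F OR F).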